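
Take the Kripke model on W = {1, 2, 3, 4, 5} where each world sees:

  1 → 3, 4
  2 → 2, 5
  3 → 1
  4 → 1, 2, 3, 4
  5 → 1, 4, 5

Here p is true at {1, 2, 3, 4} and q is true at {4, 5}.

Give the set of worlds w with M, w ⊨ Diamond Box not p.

1: successors {3, 4}; Box not p there: 3:F, 4:F. ✗
2: successors {2, 5}; Box not p there: 2:F, 5:F. ✗
3: successors {1}; Box not p there: 1:F. ✗
4: successors {1, 2, 3, 4}; Box not p there: 1:F, 2:F, 3:F, 4:F. ✗
5: successors {1, 4, 5}; Box not p there: 1:F, 4:F, 5:F. ✗

∅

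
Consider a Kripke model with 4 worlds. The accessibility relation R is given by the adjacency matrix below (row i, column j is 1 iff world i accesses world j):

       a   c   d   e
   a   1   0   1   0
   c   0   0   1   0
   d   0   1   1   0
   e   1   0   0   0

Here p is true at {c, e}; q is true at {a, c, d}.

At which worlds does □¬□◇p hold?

{a, c, e}

a: successors {a, d}; ¬□◇p there: a:T, d:T. ✓
c: successors {d}; ¬□◇p there: d:T. ✓
d: successors {c, d}; ¬□◇p there: c:F, d:T. ✗
e: successors {a}; ¬□◇p there: a:T. ✓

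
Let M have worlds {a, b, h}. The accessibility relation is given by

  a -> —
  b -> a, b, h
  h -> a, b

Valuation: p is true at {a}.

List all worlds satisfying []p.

{a}

a: no successors, so []p holds vacuously. ✓
b: successors {a, b, h}; p there: a:T, b:F, h:F. ✗
h: successors {a, b}; p there: a:T, b:F. ✗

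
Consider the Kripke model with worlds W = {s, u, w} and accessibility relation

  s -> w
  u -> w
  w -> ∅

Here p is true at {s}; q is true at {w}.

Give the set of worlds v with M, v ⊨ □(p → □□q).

{s, u, w}

s: successors {w}; p → □□q there: w:T. ✓
u: successors {w}; p → □□q there: w:T. ✓
w: no successors, so □(p → □□q) holds vacuously. ✓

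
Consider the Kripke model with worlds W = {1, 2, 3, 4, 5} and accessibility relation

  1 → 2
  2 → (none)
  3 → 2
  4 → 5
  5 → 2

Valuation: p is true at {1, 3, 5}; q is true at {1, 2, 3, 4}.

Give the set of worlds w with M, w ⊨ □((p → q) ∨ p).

{1, 2, 3, 4, 5}

1: successors {2}; (p → q) ∨ p there: 2:T. ✓
2: no successors, so □((p → q) ∨ p) holds vacuously. ✓
3: successors {2}; (p → q) ∨ p there: 2:T. ✓
4: successors {5}; (p → q) ∨ p there: 5:T. ✓
5: successors {2}; (p → q) ∨ p there: 2:T. ✓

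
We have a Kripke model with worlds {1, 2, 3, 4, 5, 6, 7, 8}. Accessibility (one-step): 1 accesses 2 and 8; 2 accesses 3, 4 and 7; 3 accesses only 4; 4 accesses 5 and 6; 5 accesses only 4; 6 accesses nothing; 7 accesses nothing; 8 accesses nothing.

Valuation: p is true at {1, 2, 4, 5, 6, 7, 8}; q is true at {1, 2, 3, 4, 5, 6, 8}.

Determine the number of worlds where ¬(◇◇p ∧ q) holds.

3

1: ◇◇p ∧ q is T. ✗
2: ◇◇p ∧ q is T. ✗
3: ◇◇p ∧ q is T. ✗
4: ◇◇p ∧ q is T. ✗
5: ◇◇p ∧ q is T. ✗
6: ◇◇p ∧ q is F. ✓
7: ◇◇p ∧ q is F. ✓
8: ◇◇p ∧ q is F. ✓
Satisfying worlds: {6, 7, 8}.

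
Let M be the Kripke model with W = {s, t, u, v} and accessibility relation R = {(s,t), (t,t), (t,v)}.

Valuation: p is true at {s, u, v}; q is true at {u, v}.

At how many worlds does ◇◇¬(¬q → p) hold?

s: successors {t}; ◇¬(¬q → p) there: t:T. ✓
t: successors {t, v}; ◇¬(¬q → p) there: t:T, v:F. ✓
u: no successors, so ◇◇¬(¬q → p) fails. ✗
v: no successors, so ◇◇¬(¬q → p) fails. ✗
Satisfying worlds: {s, t}.

2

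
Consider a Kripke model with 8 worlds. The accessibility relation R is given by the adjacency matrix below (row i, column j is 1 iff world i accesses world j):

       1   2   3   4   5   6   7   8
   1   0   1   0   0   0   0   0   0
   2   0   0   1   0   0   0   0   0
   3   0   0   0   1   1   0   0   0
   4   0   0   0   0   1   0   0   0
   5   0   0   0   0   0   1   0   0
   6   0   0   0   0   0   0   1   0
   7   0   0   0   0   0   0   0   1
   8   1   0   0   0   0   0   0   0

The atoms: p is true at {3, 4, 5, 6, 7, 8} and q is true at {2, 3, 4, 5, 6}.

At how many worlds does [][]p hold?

1: successors {2}; []p there: 2:T. ✓
2: successors {3}; []p there: 3:T. ✓
3: successors {4, 5}; []p there: 4:T, 5:T. ✓
4: successors {5}; []p there: 5:T. ✓
5: successors {6}; []p there: 6:T. ✓
6: successors {7}; []p there: 7:T. ✓
7: successors {8}; []p there: 8:F. ✗
8: successors {1}; []p there: 1:F. ✗
Satisfying worlds: {1, 2, 3, 4, 5, 6}.

6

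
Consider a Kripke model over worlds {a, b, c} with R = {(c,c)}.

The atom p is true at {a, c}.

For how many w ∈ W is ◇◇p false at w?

2

a: no successors, so ◇◇p fails. ✗
b: no successors, so ◇◇p fails. ✗
c: successors {c}; ◇p there: c:T. ✓
Satisfying worlds: {c}.
So ◇◇p fails at the other 2 worlds.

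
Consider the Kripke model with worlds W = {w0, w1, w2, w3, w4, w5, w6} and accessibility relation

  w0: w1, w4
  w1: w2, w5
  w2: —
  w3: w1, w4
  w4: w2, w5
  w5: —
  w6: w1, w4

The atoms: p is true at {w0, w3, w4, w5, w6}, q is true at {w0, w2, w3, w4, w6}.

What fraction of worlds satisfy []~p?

w0: successors {w1, w4}; ~p there: w1:T, w4:F. ✗
w1: successors {w2, w5}; ~p there: w2:T, w5:F. ✗
w2: no successors, so []~p holds vacuously. ✓
w3: successors {w1, w4}; ~p there: w1:T, w4:F. ✗
w4: successors {w2, w5}; ~p there: w2:T, w5:F. ✗
w5: no successors, so []~p holds vacuously. ✓
w6: successors {w1, w4}; ~p there: w1:T, w4:F. ✗
That's 2 of 7 worlds, so 2/7.

2/7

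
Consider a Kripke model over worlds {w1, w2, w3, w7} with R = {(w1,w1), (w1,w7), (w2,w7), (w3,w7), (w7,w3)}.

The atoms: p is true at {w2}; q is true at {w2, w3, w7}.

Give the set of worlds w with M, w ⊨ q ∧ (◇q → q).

w1: q is F, ◇q → q is F. ✗
w2: q is T, ◇q → q is T. ✓
w3: q is T, ◇q → q is T. ✓
w7: q is T, ◇q → q is T. ✓

{w2, w3, w7}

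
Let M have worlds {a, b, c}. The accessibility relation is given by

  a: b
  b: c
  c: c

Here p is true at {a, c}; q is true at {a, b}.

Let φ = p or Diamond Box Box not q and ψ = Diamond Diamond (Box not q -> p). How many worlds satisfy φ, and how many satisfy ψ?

For p or Diamond Box Box not q:
a: p is T, Diamond Box Box not q is T. ✓
b: p is F, Diamond Box Box not q is T. ✓
c: p is T, Diamond Box Box not q is T. ✓
— 3 worlds.
For Diamond Diamond (Box not q -> p):
a: successors {b}; Diamond (Box not q -> p) there: b:T. ✓
b: successors {c}; Diamond (Box not q -> p) there: c:T. ✓
c: successors {c}; Diamond (Box not q -> p) there: c:T. ✓
— 3 worlds.

3 and 3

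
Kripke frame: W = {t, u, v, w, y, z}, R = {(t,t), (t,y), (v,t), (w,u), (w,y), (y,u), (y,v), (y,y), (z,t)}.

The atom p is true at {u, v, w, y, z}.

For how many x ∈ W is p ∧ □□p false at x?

4

t: p is F, □□p is F. ✗
u: p is T, □□p is T. ✓
v: p is T, □□p is F. ✗
w: p is T, □□p is T. ✓
y: p is T, □□p is F. ✗
z: p is T, □□p is F. ✗
Satisfying worlds: {u, w}.
So p ∧ □□p fails at the other 4 worlds.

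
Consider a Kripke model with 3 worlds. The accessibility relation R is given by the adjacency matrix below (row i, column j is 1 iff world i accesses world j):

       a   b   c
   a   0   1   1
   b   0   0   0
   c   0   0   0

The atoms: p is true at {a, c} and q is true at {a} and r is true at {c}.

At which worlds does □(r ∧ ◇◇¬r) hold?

{b, c}

a: successors {b, c}; r ∧ ◇◇¬r there: b:F, c:F. ✗
b: no successors, so □(r ∧ ◇◇¬r) holds vacuously. ✓
c: no successors, so □(r ∧ ◇◇¬r) holds vacuously. ✓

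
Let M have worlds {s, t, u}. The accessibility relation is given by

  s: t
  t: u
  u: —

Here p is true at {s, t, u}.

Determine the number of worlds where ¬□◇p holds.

s: □◇p is T. ✗
t: □◇p is F. ✓
u: □◇p is T. ✗
Satisfying worlds: {t}.

1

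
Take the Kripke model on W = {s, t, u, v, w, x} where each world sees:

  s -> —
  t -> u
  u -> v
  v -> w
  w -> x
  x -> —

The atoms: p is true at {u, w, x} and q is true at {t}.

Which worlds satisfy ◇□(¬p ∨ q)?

{t, w}

s: no successors, so ◇□(¬p ∨ q) fails. ✗
t: successors {u}; □(¬p ∨ q) there: u:T. ✓
u: successors {v}; □(¬p ∨ q) there: v:F. ✗
v: successors {w}; □(¬p ∨ q) there: w:F. ✗
w: successors {x}; □(¬p ∨ q) there: x:T. ✓
x: no successors, so ◇□(¬p ∨ q) fails. ✗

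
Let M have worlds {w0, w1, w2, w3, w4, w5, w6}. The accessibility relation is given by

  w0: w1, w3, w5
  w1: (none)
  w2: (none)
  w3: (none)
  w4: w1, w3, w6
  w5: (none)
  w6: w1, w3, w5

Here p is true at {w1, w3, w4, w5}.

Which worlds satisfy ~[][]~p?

w0: [][]~p is T. ✗
w1: [][]~p is T. ✗
w2: [][]~p is T. ✗
w3: [][]~p is T. ✗
w4: [][]~p is F. ✓
w5: [][]~p is T. ✗
w6: [][]~p is T. ✗

{w4}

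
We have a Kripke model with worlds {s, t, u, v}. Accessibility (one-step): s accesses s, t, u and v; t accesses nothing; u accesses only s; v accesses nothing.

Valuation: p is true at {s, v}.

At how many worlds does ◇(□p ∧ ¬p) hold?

s: successors {s, t, u, v}; □p ∧ ¬p there: s:F, t:T, u:T, v:F. ✓
t: no successors, so ◇(□p ∧ ¬p) fails. ✗
u: successors {s}; □p ∧ ¬p there: s:F. ✗
v: no successors, so ◇(□p ∧ ¬p) fails. ✗
Satisfying worlds: {s}.

1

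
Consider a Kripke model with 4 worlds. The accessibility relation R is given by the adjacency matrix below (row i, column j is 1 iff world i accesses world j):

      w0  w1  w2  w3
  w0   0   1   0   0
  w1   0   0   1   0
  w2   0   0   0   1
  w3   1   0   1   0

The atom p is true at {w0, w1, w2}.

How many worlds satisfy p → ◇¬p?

w0: p is T, ◇¬p is F. ✗
w1: p is T, ◇¬p is F. ✗
w2: p is T, ◇¬p is T. ✓
w3: p is F, ◇¬p is F. ✓
Satisfying worlds: {w2, w3}.

2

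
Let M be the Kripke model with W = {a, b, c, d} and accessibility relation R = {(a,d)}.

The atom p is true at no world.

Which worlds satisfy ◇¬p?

{a}

a: successors {d}; ¬p there: d:T. ✓
b: no successors, so ◇¬p fails. ✗
c: no successors, so ◇¬p fails. ✗
d: no successors, so ◇¬p fails. ✗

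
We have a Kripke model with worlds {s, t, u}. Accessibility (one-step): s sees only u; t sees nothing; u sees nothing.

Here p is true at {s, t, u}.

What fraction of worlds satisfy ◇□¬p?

s: successors {u}; □¬p there: u:T. ✓
t: no successors, so ◇□¬p fails. ✗
u: no successors, so ◇□¬p fails. ✗
That's 1 of 3 worlds, so 1/3.

1/3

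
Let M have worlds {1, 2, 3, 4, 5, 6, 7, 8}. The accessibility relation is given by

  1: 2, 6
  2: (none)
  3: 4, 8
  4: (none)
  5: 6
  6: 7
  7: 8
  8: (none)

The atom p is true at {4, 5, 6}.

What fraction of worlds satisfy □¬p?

5/8

1: successors {2, 6}; ¬p there: 2:T, 6:F. ✗
2: no successors, so □¬p holds vacuously. ✓
3: successors {4, 8}; ¬p there: 4:F, 8:T. ✗
4: no successors, so □¬p holds vacuously. ✓
5: successors {6}; ¬p there: 6:F. ✗
6: successors {7}; ¬p there: 7:T. ✓
7: successors {8}; ¬p there: 8:T. ✓
8: no successors, so □¬p holds vacuously. ✓
That's 5 of 8 worlds, so 5/8.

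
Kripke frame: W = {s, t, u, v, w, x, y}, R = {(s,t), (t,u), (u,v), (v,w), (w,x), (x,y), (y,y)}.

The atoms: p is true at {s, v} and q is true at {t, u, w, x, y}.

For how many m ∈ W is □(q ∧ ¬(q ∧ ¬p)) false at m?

7

s: successors {t}; q ∧ ¬(q ∧ ¬p) there: t:F. ✗
t: successors {u}; q ∧ ¬(q ∧ ¬p) there: u:F. ✗
u: successors {v}; q ∧ ¬(q ∧ ¬p) there: v:F. ✗
v: successors {w}; q ∧ ¬(q ∧ ¬p) there: w:F. ✗
w: successors {x}; q ∧ ¬(q ∧ ¬p) there: x:F. ✗
x: successors {y}; q ∧ ¬(q ∧ ¬p) there: y:F. ✗
y: successors {y}; q ∧ ¬(q ∧ ¬p) there: y:F. ✗
Satisfying worlds: ∅.
So □(q ∧ ¬(q ∧ ¬p)) fails at the other 7 worlds.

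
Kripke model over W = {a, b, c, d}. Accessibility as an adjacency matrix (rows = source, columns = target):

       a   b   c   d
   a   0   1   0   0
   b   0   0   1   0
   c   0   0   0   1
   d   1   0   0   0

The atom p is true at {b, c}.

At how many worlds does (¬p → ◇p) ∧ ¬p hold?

1

a: ¬p → ◇p is T, ¬p is T. ✓
b: ¬p → ◇p is T, ¬p is F. ✗
c: ¬p → ◇p is T, ¬p is F. ✗
d: ¬p → ◇p is F, ¬p is T. ✗
Satisfying worlds: {a}.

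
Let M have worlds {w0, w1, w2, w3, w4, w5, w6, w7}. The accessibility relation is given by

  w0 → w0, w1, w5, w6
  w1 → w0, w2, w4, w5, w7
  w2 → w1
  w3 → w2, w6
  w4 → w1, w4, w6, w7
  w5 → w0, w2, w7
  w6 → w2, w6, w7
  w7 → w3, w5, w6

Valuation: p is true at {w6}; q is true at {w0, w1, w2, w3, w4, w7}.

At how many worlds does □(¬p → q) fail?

3

w0: successors {w0, w1, w5, w6}; ¬p → q there: w0:T, w1:T, w5:F, w6:T. ✗
w1: successors {w0, w2, w4, w5, w7}; ¬p → q there: w0:T, w2:T, w4:T, w5:F, w7:T. ✗
w2: successors {w1}; ¬p → q there: w1:T. ✓
w3: successors {w2, w6}; ¬p → q there: w2:T, w6:T. ✓
w4: successors {w1, w4, w6, w7}; ¬p → q there: w1:T, w4:T, w6:T, w7:T. ✓
w5: successors {w0, w2, w7}; ¬p → q there: w0:T, w2:T, w7:T. ✓
w6: successors {w2, w6, w7}; ¬p → q there: w2:T, w6:T, w7:T. ✓
w7: successors {w3, w5, w6}; ¬p → q there: w3:T, w5:F, w6:T. ✗
Satisfying worlds: {w2, w3, w4, w5, w6}.
So □(¬p → q) fails at the other 3 worlds.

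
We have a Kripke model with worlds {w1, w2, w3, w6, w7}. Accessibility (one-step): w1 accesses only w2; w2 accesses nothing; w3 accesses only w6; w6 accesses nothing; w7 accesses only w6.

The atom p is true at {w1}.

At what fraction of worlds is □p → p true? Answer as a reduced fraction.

w1: □p is F, p is T. ✓
w2: □p is T, p is F. ✗
w3: □p is F, p is F. ✓
w6: □p is T, p is F. ✗
w7: □p is F, p is F. ✓
That's 3 of 5 worlds, so 3/5.

3/5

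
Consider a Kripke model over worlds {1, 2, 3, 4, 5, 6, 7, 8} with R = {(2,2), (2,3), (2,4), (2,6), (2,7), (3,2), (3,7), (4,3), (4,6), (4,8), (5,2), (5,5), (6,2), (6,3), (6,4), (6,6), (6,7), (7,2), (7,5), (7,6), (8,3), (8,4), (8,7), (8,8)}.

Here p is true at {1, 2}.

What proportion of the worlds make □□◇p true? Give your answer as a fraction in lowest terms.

1: no successors, so □□◇p holds vacuously. ✓
2: successors {2, 3, 4, 6, 7}; □◇p there: 2:F, 3:T, 4:F, 6:F, 7:T. ✗
3: successors {2, 7}; □◇p there: 2:F, 7:T. ✗
4: successors {3, 6, 8}; □◇p there: 3:T, 6:F, 8:F. ✗
5: successors {2, 5}; □◇p there: 2:F, 5:T. ✗
6: successors {2, 3, 4, 6, 7}; □◇p there: 2:F, 3:T, 4:F, 6:F, 7:T. ✗
7: successors {2, 5, 6}; □◇p there: 2:F, 5:T, 6:F. ✗
8: successors {3, 4, 7, 8}; □◇p there: 3:T, 4:F, 7:T, 8:F. ✗
That's 1 of 8 worlds, so 1/8.

1/8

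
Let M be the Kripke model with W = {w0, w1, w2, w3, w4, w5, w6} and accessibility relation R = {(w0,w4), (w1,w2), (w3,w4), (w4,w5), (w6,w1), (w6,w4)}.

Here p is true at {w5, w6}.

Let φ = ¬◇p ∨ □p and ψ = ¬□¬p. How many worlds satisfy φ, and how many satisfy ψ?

For ¬◇p ∨ □p:
w0: ¬◇p is T, □p is F. ✓
w1: ¬◇p is T, □p is F. ✓
w2: ¬◇p is T, □p is T. ✓
w3: ¬◇p is T, □p is F. ✓
w4: ¬◇p is F, □p is T. ✓
w5: ¬◇p is T, □p is T. ✓
w6: ¬◇p is T, □p is F. ✓
— 7 worlds.
For ¬□¬p:
w0: □¬p is T. ✗
w1: □¬p is T. ✗
w2: □¬p is T. ✗
w3: □¬p is T. ✗
w4: □¬p is F. ✓
w5: □¬p is T. ✗
w6: □¬p is T. ✗
— 1 world.

7 and 1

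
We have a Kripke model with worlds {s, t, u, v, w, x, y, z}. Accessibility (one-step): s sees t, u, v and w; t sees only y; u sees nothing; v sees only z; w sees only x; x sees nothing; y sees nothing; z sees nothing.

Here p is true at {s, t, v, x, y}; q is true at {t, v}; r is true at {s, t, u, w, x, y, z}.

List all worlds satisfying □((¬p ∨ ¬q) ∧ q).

{u, x, y, z}

s: successors {t, u, v, w}; (¬p ∨ ¬q) ∧ q there: t:F, u:F, v:F, w:F. ✗
t: successors {y}; (¬p ∨ ¬q) ∧ q there: y:F. ✗
u: no successors, so □((¬p ∨ ¬q) ∧ q) holds vacuously. ✓
v: successors {z}; (¬p ∨ ¬q) ∧ q there: z:F. ✗
w: successors {x}; (¬p ∨ ¬q) ∧ q there: x:F. ✗
x: no successors, so □((¬p ∨ ¬q) ∧ q) holds vacuously. ✓
y: no successors, so □((¬p ∨ ¬q) ∧ q) holds vacuously. ✓
z: no successors, so □((¬p ∨ ¬q) ∧ q) holds vacuously. ✓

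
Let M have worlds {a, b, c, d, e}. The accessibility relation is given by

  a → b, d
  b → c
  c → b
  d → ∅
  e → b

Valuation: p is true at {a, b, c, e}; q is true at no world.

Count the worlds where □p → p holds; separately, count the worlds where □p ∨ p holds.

For □p → p:
a: □p is F, p is T. ✓
b: □p is T, p is T. ✓
c: □p is T, p is T. ✓
d: □p is T, p is F. ✗
e: □p is T, p is T. ✓
— 4 worlds.
For □p ∨ p:
a: □p is F, p is T. ✓
b: □p is T, p is T. ✓
c: □p is T, p is T. ✓
d: □p is T, p is F. ✓
e: □p is T, p is T. ✓
— 5 worlds.

4 and 5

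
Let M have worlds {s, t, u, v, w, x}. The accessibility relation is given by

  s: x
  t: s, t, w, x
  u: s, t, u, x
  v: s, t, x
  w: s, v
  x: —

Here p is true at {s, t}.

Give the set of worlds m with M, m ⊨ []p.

s: successors {x}; p there: x:F. ✗
t: successors {s, t, w, x}; p there: s:T, t:T, w:F, x:F. ✗
u: successors {s, t, u, x}; p there: s:T, t:T, u:F, x:F. ✗
v: successors {s, t, x}; p there: s:T, t:T, x:F. ✗
w: successors {s, v}; p there: s:T, v:F. ✗
x: no successors, so []p holds vacuously. ✓

{x}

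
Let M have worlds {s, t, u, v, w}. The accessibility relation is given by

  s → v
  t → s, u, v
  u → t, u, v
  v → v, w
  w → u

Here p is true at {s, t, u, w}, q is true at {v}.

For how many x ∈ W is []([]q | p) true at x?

s: successors {v}; []q | p there: v:F. ✗
t: successors {s, u, v}; []q | p there: s:T, u:T, v:F. ✗
u: successors {t, u, v}; []q | p there: t:T, u:T, v:F. ✗
v: successors {v, w}; []q | p there: v:F, w:T. ✗
w: successors {u}; []q | p there: u:T. ✓
Satisfying worlds: {w}.

1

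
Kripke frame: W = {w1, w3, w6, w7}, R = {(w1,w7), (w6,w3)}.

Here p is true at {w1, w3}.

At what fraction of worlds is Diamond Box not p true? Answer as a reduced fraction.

w1: successors {w7}; Box not p there: w7:T. ✓
w3: no successors, so Diamond Box not p fails. ✗
w6: successors {w3}; Box not p there: w3:T. ✓
w7: no successors, so Diamond Box not p fails. ✗
That's 2 of 4 worlds, so 2/4 = 1/2.

1/2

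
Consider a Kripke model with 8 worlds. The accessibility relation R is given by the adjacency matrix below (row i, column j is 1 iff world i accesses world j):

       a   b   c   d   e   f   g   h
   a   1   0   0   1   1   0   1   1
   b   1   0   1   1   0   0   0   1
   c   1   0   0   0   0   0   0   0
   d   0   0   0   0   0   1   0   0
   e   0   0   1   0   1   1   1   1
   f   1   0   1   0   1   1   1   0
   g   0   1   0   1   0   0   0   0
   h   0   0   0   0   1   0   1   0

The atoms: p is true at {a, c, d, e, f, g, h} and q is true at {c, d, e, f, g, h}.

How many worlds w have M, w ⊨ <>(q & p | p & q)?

7

a: successors {a, d, e, g, h}; q & p | p & q there: a:F, d:T, e:T, g:T, h:T. ✓
b: successors {a, c, d, h}; q & p | p & q there: a:F, c:T, d:T, h:T. ✓
c: successors {a}; q & p | p & q there: a:F. ✗
d: successors {f}; q & p | p & q there: f:T. ✓
e: successors {c, e, f, g, h}; q & p | p & q there: c:T, e:T, f:T, g:T, h:T. ✓
f: successors {a, c, e, f, g}; q & p | p & q there: a:F, c:T, e:T, f:T, g:T. ✓
g: successors {b, d}; q & p | p & q there: b:F, d:T. ✓
h: successors {e, g}; q & p | p & q there: e:T, g:T. ✓
Satisfying worlds: {a, b, d, e, f, g, h}.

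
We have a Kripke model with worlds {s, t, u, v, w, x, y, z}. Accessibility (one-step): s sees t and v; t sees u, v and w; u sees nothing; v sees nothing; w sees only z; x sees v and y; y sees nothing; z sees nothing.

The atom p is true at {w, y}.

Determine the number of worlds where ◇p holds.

s: successors {t, v}; p there: t:F, v:F. ✗
t: successors {u, v, w}; p there: u:F, v:F, w:T. ✓
u: no successors, so ◇p fails. ✗
v: no successors, so ◇p fails. ✗
w: successors {z}; p there: z:F. ✗
x: successors {v, y}; p there: v:F, y:T. ✓
y: no successors, so ◇p fails. ✗
z: no successors, so ◇p fails. ✗
Satisfying worlds: {t, x}.

2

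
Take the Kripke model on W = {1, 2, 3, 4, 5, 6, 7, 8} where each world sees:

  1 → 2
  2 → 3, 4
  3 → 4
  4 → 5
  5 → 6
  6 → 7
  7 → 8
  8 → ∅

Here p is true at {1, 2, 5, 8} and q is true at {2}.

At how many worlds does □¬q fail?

1

1: successors {2}; ¬q there: 2:F. ✗
2: successors {3, 4}; ¬q there: 3:T, 4:T. ✓
3: successors {4}; ¬q there: 4:T. ✓
4: successors {5}; ¬q there: 5:T. ✓
5: successors {6}; ¬q there: 6:T. ✓
6: successors {7}; ¬q there: 7:T. ✓
7: successors {8}; ¬q there: 8:T. ✓
8: no successors, so □¬q holds vacuously. ✓
Satisfying worlds: {2, 3, 4, 5, 6, 7, 8}.
So □¬q fails at the other 1 world.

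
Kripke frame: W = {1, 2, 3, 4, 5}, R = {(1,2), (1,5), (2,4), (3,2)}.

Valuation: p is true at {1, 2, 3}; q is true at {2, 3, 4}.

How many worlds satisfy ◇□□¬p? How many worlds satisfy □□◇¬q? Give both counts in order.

3 and 3

For ◇□□¬p:
1: successors {2, 5}; □□¬p there: 2:T, 5:T. ✓
2: successors {4}; □□¬p there: 4:T. ✓
3: successors {2}; □□¬p there: 2:T. ✓
4: no successors, so ◇□□¬p fails. ✗
5: no successors, so ◇□□¬p fails. ✗
— 3 worlds.
For □□◇¬q:
1: successors {2, 5}; □◇¬q there: 2:F, 5:T. ✗
2: successors {4}; □◇¬q there: 4:T. ✓
3: successors {2}; □◇¬q there: 2:F. ✗
4: no successors, so □□◇¬q holds vacuously. ✓
5: no successors, so □□◇¬q holds vacuously. ✓
— 3 worlds.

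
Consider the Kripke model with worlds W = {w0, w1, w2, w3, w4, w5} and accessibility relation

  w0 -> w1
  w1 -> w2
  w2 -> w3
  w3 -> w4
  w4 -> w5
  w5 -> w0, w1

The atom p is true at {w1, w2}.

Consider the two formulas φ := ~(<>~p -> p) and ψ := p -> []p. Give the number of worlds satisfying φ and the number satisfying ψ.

3 and 5

For ~(<>~p -> p):
w0: <>~p -> p is T. ✗
w1: <>~p -> p is T. ✗
w2: <>~p -> p is T. ✗
w3: <>~p -> p is F. ✓
w4: <>~p -> p is F. ✓
w5: <>~p -> p is F. ✓
— 3 worlds.
For p -> []p:
w0: p is F, []p is T. ✓
w1: p is T, []p is T. ✓
w2: p is T, []p is F. ✗
w3: p is F, []p is F. ✓
w4: p is F, []p is F. ✓
w5: p is F, []p is F. ✓
— 5 worlds.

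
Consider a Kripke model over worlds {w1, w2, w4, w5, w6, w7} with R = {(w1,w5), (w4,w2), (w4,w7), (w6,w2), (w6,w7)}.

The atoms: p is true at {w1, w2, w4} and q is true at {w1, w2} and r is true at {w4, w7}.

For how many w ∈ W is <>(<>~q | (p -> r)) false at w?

w1: successors {w5}; <>~q | (p -> r) there: w5:T. ✓
w2: no successors, so <>(<>~q | (p -> r)) fails. ✗
w4: successors {w2, w7}; <>~q | (p -> r) there: w2:F, w7:T. ✓
w5: no successors, so <>(<>~q | (p -> r)) fails. ✗
w6: successors {w2, w7}; <>~q | (p -> r) there: w2:F, w7:T. ✓
w7: no successors, so <>(<>~q | (p -> r)) fails. ✗
Satisfying worlds: {w1, w4, w6}.
So <>(<>~q | (p -> r)) fails at the other 3 worlds.

3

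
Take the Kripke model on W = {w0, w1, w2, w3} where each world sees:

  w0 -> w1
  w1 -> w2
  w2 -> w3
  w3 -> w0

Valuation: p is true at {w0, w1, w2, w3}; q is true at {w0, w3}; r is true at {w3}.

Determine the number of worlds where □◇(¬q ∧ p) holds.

w0: successors {w1}; ◇(¬q ∧ p) there: w1:T. ✓
w1: successors {w2}; ◇(¬q ∧ p) there: w2:F. ✗
w2: successors {w3}; ◇(¬q ∧ p) there: w3:F. ✗
w3: successors {w0}; ◇(¬q ∧ p) there: w0:T. ✓
Satisfying worlds: {w0, w3}.

2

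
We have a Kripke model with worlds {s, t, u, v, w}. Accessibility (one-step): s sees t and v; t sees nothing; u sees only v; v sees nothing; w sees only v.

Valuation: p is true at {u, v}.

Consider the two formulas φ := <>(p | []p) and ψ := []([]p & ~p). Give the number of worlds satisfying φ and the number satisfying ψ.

For <>(p | []p):
s: successors {t, v}; p | []p there: t:T, v:T. ✓
t: no successors, so <>(p | []p) fails. ✗
u: successors {v}; p | []p there: v:T. ✓
v: no successors, so <>(p | []p) fails. ✗
w: successors {v}; p | []p there: v:T. ✓
— 3 worlds.
For []([]p & ~p):
s: successors {t, v}; []p & ~p there: t:T, v:F. ✗
t: no successors, so []([]p & ~p) holds vacuously. ✓
u: successors {v}; []p & ~p there: v:F. ✗
v: no successors, so []([]p & ~p) holds vacuously. ✓
w: successors {v}; []p & ~p there: v:F. ✗
— 2 worlds.

3 and 2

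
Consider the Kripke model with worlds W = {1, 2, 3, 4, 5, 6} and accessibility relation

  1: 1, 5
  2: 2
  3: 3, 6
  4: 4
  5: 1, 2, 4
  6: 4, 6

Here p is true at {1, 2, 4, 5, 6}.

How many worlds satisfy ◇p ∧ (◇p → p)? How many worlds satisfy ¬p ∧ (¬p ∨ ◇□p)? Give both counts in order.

For ◇p ∧ (◇p → p):
1: ◇p is T, ◇p → p is T. ✓
2: ◇p is T, ◇p → p is T. ✓
3: ◇p is T, ◇p → p is F. ✗
4: ◇p is T, ◇p → p is T. ✓
5: ◇p is T, ◇p → p is T. ✓
6: ◇p is T, ◇p → p is T. ✓
— 5 worlds.
For ¬p ∧ (¬p ∨ ◇□p):
1: ¬p is F, ¬p ∨ ◇□p is T. ✗
2: ¬p is F, ¬p ∨ ◇□p is T. ✗
3: ¬p is T, ¬p ∨ ◇□p is T. ✓
4: ¬p is F, ¬p ∨ ◇□p is T. ✗
5: ¬p is F, ¬p ∨ ◇□p is T. ✗
6: ¬p is F, ¬p ∨ ◇□p is T. ✗
— 1 world.

5 and 1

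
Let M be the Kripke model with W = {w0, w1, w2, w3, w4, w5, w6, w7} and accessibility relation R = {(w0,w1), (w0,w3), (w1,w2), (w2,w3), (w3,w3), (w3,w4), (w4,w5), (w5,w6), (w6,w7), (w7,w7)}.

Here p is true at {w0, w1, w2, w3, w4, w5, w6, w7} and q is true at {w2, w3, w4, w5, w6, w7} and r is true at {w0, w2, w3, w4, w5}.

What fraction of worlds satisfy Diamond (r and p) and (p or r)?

5/8

w0: Diamond (r and p) is T, p or r is T. ✓
w1: Diamond (r and p) is T, p or r is T. ✓
w2: Diamond (r and p) is T, p or r is T. ✓
w3: Diamond (r and p) is T, p or r is T. ✓
w4: Diamond (r and p) is T, p or r is T. ✓
w5: Diamond (r and p) is F, p or r is T. ✗
w6: Diamond (r and p) is F, p or r is T. ✗
w7: Diamond (r and p) is F, p or r is T. ✗
That's 5 of 8 worlds, so 5/8.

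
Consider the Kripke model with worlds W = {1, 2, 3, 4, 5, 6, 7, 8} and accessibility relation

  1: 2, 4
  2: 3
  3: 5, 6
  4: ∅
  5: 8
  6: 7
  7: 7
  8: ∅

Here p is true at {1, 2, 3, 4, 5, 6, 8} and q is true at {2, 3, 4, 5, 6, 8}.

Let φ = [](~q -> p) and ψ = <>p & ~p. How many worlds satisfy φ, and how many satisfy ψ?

For [](~q -> p):
1: successors {2, 4}; ~q -> p there: 2:T, 4:T. ✓
2: successors {3}; ~q -> p there: 3:T. ✓
3: successors {5, 6}; ~q -> p there: 5:T, 6:T. ✓
4: no successors, so [](~q -> p) holds vacuously. ✓
5: successors {8}; ~q -> p there: 8:T. ✓
6: successors {7}; ~q -> p there: 7:F. ✗
7: successors {7}; ~q -> p there: 7:F. ✗
8: no successors, so [](~q -> p) holds vacuously. ✓
— 6 worlds.
For <>p & ~p:
1: <>p is T, ~p is F. ✗
2: <>p is T, ~p is F. ✗
3: <>p is T, ~p is F. ✗
4: <>p is F, ~p is F. ✗
5: <>p is T, ~p is F. ✗
6: <>p is F, ~p is F. ✗
7: <>p is F, ~p is T. ✗
8: <>p is F, ~p is F. ✗
— 0 worlds.

6 and 0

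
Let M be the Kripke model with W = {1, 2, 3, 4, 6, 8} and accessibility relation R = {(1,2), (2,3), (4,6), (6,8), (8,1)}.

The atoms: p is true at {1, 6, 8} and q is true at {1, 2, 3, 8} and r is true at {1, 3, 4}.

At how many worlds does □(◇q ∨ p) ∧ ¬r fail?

1: □(◇q ∨ p) is T, ¬r is F. ✗
2: □(◇q ∨ p) is F, ¬r is T. ✗
3: □(◇q ∨ p) is T, ¬r is F. ✗
4: □(◇q ∨ p) is T, ¬r is F. ✗
6: □(◇q ∨ p) is T, ¬r is T. ✓
8: □(◇q ∨ p) is T, ¬r is T. ✓
Satisfying worlds: {6, 8}.
So □(◇q ∨ p) ∧ ¬r fails at the other 4 worlds.

4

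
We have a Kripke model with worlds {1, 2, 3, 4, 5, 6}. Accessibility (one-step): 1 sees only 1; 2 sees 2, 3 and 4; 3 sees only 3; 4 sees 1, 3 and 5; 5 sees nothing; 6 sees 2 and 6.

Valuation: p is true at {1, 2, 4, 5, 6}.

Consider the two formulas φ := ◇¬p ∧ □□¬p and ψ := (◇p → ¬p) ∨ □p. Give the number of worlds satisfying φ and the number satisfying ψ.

For ◇¬p ∧ □□¬p:
1: ◇¬p is F, □□¬p is F. ✗
2: ◇¬p is T, □□¬p is F. ✗
3: ◇¬p is T, □□¬p is T. ✓
4: ◇¬p is T, □□¬p is F. ✗
5: ◇¬p is F, □□¬p is T. ✗
6: ◇¬p is F, □□¬p is F. ✗
— 1 world.
For (◇p → ¬p) ∨ □p:
1: ◇p → ¬p is F, □p is T. ✓
2: ◇p → ¬p is F, □p is F. ✗
3: ◇p → ¬p is T, □p is F. ✓
4: ◇p → ¬p is F, □p is F. ✗
5: ◇p → ¬p is T, □p is T. ✓
6: ◇p → ¬p is F, □p is T. ✓
— 4 worlds.

1 and 4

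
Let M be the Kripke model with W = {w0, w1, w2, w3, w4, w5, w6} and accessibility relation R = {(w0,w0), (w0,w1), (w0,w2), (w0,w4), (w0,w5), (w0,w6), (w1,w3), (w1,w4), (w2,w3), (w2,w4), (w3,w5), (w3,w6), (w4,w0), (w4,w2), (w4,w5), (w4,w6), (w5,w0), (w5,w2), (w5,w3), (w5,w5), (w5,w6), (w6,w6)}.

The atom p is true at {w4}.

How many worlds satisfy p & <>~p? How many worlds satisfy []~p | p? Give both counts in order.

1 and 4

For p & <>~p:
w0: p is F, <>~p is T. ✗
w1: p is F, <>~p is T. ✗
w2: p is F, <>~p is T. ✗
w3: p is F, <>~p is T. ✗
w4: p is T, <>~p is T. ✓
w5: p is F, <>~p is T. ✗
w6: p is F, <>~p is T. ✗
— 1 world.
For []~p | p:
w0: []~p is F, p is F. ✗
w1: []~p is F, p is F. ✗
w2: []~p is F, p is F. ✗
w3: []~p is T, p is F. ✓
w4: []~p is T, p is T. ✓
w5: []~p is T, p is F. ✓
w6: []~p is T, p is F. ✓
— 4 worlds.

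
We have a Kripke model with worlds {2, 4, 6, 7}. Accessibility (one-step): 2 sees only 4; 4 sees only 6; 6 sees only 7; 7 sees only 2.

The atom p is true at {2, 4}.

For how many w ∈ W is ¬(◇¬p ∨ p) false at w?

2: ◇¬p ∨ p is T. ✗
4: ◇¬p ∨ p is T. ✗
6: ◇¬p ∨ p is T. ✗
7: ◇¬p ∨ p is F. ✓
Satisfying worlds: {7}.
So ¬(◇¬p ∨ p) fails at the other 3 worlds.

3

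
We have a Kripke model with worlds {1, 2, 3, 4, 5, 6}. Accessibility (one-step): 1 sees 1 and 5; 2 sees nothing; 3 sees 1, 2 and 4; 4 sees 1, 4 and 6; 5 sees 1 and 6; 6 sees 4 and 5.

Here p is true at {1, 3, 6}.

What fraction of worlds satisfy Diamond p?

1: successors {1, 5}; p there: 1:T, 5:F. ✓
2: no successors, so Diamond p fails. ✗
3: successors {1, 2, 4}; p there: 1:T, 2:F, 4:F. ✓
4: successors {1, 4, 6}; p there: 1:T, 4:F, 6:T. ✓
5: successors {1, 6}; p there: 1:T, 6:T. ✓
6: successors {4, 5}; p there: 4:F, 5:F. ✗
That's 4 of 6 worlds, so 4/6 = 2/3.

2/3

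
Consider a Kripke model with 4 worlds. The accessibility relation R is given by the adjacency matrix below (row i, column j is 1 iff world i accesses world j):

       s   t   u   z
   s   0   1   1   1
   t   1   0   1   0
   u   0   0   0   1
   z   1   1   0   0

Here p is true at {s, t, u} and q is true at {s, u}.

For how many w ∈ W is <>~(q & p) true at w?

3

s: successors {t, u, z}; ~(q & p) there: t:T, u:F, z:T. ✓
t: successors {s, u}; ~(q & p) there: s:F, u:F. ✗
u: successors {z}; ~(q & p) there: z:T. ✓
z: successors {s, t}; ~(q & p) there: s:F, t:T. ✓
Satisfying worlds: {s, u, z}.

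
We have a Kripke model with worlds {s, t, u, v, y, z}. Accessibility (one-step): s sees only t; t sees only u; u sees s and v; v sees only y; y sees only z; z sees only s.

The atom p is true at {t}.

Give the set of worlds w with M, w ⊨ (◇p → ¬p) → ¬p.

{s, u, v, y, z}

s: ◇p → ¬p is T, ¬p is T. ✓
t: ◇p → ¬p is T, ¬p is F. ✗
u: ◇p → ¬p is T, ¬p is T. ✓
v: ◇p → ¬p is T, ¬p is T. ✓
y: ◇p → ¬p is T, ¬p is T. ✓
z: ◇p → ¬p is T, ¬p is T. ✓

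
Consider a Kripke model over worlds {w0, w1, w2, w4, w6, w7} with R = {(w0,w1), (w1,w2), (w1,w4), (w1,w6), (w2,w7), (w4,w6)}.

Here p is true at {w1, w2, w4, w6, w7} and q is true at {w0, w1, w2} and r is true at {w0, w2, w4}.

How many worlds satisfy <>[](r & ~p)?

w0: successors {w1}; [](r & ~p) there: w1:F. ✗
w1: successors {w2, w4, w6}; [](r & ~p) there: w2:F, w4:F, w6:T. ✓
w2: successors {w7}; [](r & ~p) there: w7:T. ✓
w4: successors {w6}; [](r & ~p) there: w6:T. ✓
w6: no successors, so <>[](r & ~p) fails. ✗
w7: no successors, so <>[](r & ~p) fails. ✗
Satisfying worlds: {w1, w2, w4}.

3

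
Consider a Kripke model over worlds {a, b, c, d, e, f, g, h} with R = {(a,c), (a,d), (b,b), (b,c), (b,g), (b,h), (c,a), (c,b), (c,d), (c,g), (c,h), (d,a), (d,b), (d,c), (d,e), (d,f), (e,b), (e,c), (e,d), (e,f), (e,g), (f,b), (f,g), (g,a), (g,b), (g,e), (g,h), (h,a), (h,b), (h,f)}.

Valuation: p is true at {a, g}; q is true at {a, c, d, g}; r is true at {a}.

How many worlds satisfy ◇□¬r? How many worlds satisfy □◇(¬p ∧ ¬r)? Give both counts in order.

7 and 8

For ◇□¬r:
a: successors {c, d}; □¬r there: c:F, d:F. ✗
b: successors {b, c, g, h}; □¬r there: b:T, c:F, g:F, h:F. ✓
c: successors {a, b, d, g, h}; □¬r there: a:T, b:T, d:F, g:F, h:F. ✓
d: successors {a, b, c, e, f}; □¬r there: a:T, b:T, c:F, e:T, f:T. ✓
e: successors {b, c, d, f, g}; □¬r there: b:T, c:F, d:F, f:T, g:F. ✓
f: successors {b, g}; □¬r there: b:T, g:F. ✓
g: successors {a, b, e, h}; □¬r there: a:T, b:T, e:T, h:F. ✓
h: successors {a, b, f}; □¬r there: a:T, b:T, f:T. ✓
— 7 worlds.
For □◇(¬p ∧ ¬r):
a: successors {c, d}; ◇(¬p ∧ ¬r) there: c:T, d:T. ✓
b: successors {b, c, g, h}; ◇(¬p ∧ ¬r) there: b:T, c:T, g:T, h:T. ✓
c: successors {a, b, d, g, h}; ◇(¬p ∧ ¬r) there: a:T, b:T, d:T, g:T, h:T. ✓
d: successors {a, b, c, e, f}; ◇(¬p ∧ ¬r) there: a:T, b:T, c:T, e:T, f:T. ✓
e: successors {b, c, d, f, g}; ◇(¬p ∧ ¬r) there: b:T, c:T, d:T, f:T, g:T. ✓
f: successors {b, g}; ◇(¬p ∧ ¬r) there: b:T, g:T. ✓
g: successors {a, b, e, h}; ◇(¬p ∧ ¬r) there: a:T, b:T, e:T, h:T. ✓
h: successors {a, b, f}; ◇(¬p ∧ ¬r) there: a:T, b:T, f:T. ✓
— 8 worlds.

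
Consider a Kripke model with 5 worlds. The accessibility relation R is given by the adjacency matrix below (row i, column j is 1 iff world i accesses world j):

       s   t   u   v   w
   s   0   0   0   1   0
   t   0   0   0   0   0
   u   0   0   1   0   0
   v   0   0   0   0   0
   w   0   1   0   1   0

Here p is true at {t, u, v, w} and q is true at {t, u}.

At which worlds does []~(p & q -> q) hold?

s: successors {v}; ~(p & q -> q) there: v:F. ✗
t: no successors, so []~(p & q -> q) holds vacuously. ✓
u: successors {u}; ~(p & q -> q) there: u:F. ✗
v: no successors, so []~(p & q -> q) holds vacuously. ✓
w: successors {t, v}; ~(p & q -> q) there: t:F, v:F. ✗

{t, v}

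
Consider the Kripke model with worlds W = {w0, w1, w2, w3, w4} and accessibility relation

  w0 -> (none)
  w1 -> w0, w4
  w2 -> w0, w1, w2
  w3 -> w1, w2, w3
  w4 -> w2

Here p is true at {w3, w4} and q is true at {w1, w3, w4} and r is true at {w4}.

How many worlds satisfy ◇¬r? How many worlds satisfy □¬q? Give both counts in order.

4 and 2

For ◇¬r:
w0: no successors, so ◇¬r fails. ✗
w1: successors {w0, w4}; ¬r there: w0:T, w4:F. ✓
w2: successors {w0, w1, w2}; ¬r there: w0:T, w1:T, w2:T. ✓
w3: successors {w1, w2, w3}; ¬r there: w1:T, w2:T, w3:T. ✓
w4: successors {w2}; ¬r there: w2:T. ✓
— 4 worlds.
For □¬q:
w0: no successors, so □¬q holds vacuously. ✓
w1: successors {w0, w4}; ¬q there: w0:T, w4:F. ✗
w2: successors {w0, w1, w2}; ¬q there: w0:T, w1:F, w2:T. ✗
w3: successors {w1, w2, w3}; ¬q there: w1:F, w2:T, w3:F. ✗
w4: successors {w2}; ¬q there: w2:T. ✓
— 2 worlds.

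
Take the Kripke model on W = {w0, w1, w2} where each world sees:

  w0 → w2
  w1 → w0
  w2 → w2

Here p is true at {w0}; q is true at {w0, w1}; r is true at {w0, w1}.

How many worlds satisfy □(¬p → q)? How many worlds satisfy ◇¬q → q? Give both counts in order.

1 and 2

For □(¬p → q):
w0: successors {w2}; ¬p → q there: w2:F. ✗
w1: successors {w0}; ¬p → q there: w0:T. ✓
w2: successors {w2}; ¬p → q there: w2:F. ✗
— 1 world.
For ◇¬q → q:
w0: ◇¬q is T, q is T. ✓
w1: ◇¬q is F, q is T. ✓
w2: ◇¬q is T, q is F. ✗
— 2 worlds.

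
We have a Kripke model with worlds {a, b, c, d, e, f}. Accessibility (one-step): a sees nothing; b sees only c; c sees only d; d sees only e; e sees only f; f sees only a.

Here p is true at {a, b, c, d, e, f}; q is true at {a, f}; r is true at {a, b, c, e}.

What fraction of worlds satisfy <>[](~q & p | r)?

a: no successors, so <>[](~q & p | r) fails. ✗
b: successors {c}; [](~q & p | r) there: c:T. ✓
c: successors {d}; [](~q & p | r) there: d:T. ✓
d: successors {e}; [](~q & p | r) there: e:F. ✗
e: successors {f}; [](~q & p | r) there: f:T. ✓
f: successors {a}; [](~q & p | r) there: a:T. ✓
That's 4 of 6 worlds, so 4/6 = 2/3.

2/3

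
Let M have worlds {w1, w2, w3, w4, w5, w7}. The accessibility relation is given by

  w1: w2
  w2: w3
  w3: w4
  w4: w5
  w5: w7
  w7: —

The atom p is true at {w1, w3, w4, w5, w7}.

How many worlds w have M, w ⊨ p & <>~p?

1

w1: p is T, <>~p is T. ✓
w2: p is F, <>~p is F. ✗
w3: p is T, <>~p is F. ✗
w4: p is T, <>~p is F. ✗
w5: p is T, <>~p is F. ✗
w7: p is T, <>~p is F. ✗
Satisfying worlds: {w1}.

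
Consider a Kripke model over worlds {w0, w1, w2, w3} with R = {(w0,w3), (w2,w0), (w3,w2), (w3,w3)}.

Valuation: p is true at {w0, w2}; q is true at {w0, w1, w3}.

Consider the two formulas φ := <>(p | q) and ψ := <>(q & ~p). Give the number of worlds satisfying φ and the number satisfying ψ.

For <>(p | q):
w0: successors {w3}; p | q there: w3:T. ✓
w1: no successors, so <>(p | q) fails. ✗
w2: successors {w0}; p | q there: w0:T. ✓
w3: successors {w2, w3}; p | q there: w2:T, w3:T. ✓
— 3 worlds.
For <>(q & ~p):
w0: successors {w3}; q & ~p there: w3:T. ✓
w1: no successors, so <>(q & ~p) fails. ✗
w2: successors {w0}; q & ~p there: w0:F. ✗
w3: successors {w2, w3}; q & ~p there: w2:F, w3:T. ✓
— 2 worlds.

3 and 2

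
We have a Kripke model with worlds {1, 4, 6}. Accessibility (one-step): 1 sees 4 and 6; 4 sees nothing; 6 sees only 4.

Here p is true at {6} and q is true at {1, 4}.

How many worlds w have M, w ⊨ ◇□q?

2

1: successors {4, 6}; □q there: 4:T, 6:T. ✓
4: no successors, so ◇□q fails. ✗
6: successors {4}; □q there: 4:T. ✓
Satisfying worlds: {1, 6}.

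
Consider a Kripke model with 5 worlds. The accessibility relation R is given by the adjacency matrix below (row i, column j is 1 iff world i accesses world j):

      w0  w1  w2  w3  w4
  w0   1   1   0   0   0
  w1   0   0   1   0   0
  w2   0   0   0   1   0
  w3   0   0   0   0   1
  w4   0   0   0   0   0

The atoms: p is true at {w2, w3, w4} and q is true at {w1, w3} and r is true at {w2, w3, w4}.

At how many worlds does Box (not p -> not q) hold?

4

w0: successors {w0, w1}; not p -> not q there: w0:T, w1:F. ✗
w1: successors {w2}; not p -> not q there: w2:T. ✓
w2: successors {w3}; not p -> not q there: w3:T. ✓
w3: successors {w4}; not p -> not q there: w4:T. ✓
w4: no successors, so Box (not p -> not q) holds vacuously. ✓
Satisfying worlds: {w1, w2, w3, w4}.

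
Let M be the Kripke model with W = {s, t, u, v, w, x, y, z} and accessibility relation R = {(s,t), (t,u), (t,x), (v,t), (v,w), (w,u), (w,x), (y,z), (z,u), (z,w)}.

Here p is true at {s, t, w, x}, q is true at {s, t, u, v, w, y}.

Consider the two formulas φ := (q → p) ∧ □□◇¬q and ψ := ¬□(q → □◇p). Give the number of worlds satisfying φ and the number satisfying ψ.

For (q → p) ∧ □□◇¬q:
s: q → p is T, □□◇¬q is F. ✗
t: q → p is T, □□◇¬q is T. ✓
u: q → p is F, □□◇¬q is T. ✗
v: q → p is F, □□◇¬q is F. ✗
w: q → p is T, □□◇¬q is T. ✓
x: q → p is T, □□◇¬q is T. ✓
y: q → p is F, □□◇¬q is F. ✗
z: q → p is T, □□◇¬q is F. ✗
— 3 worlds.
For ¬□(q → □◇p):
s: □(q → □◇p) is F. ✓
t: □(q → □◇p) is T. ✗
u: □(q → □◇p) is T. ✗
v: □(q → □◇p) is F. ✓
w: □(q → □◇p) is T. ✗
x: □(q → □◇p) is T. ✗
y: □(q → □◇p) is T. ✗
z: □(q → □◇p) is F. ✓
— 3 worlds.

3 and 3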